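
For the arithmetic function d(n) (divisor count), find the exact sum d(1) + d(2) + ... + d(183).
Σ_{n ≤ 183} d(n) = 985

Compute d(n) for each 1 ≤ n ≤ 183: d(1) = 1, d(2) = 2, d(3) = 2, d(4) = 3, d(5) = 2, d(6) = 4, d(7) = 2, d(8) = 4, d(9) = 3, d(10) = 4, d(11) = 2, d(12) = 6, d(13) = 2, d(14) = 4, d(15) = 4, d(16) = 5, d(17) = 2, d(18) = 6, d(19) = 2, d(20) = 6, d(21) = 4, d(22) = 4, d(23) = 2, d(24) = 8, d(25) = 3, d(26) = 4, d(27) = 4, d(28) = 6, d(29) = 2, d(30) = 8, d(31) = 2, d(32) = 6, d(33) = 4, d(34) = 4, d(35) = 4, d(36) = 9, d(37) = 2, d(38) = 4, d(39) = 4, d(40) = 8, d(41) = 2, d(42) = 8, d(43) = 2, d(44) = 6, d(45) = 6, d(46) = 4, d(47) = 2, d(48) = 10, d(49) = 3, d(50) = 6, d(51) = 4, d(52) = 6, d(53) = 2, d(54) = 8, d(55) = 4, d(56) = 8, d(57) = 4, d(58) = 4, d(59) = 2, d(60) = 12, d(61) = 2, d(62) = 4, d(63) = 6, d(64) = 7, d(65) = 4, d(66) = 8, d(67) = 2, d(68) = 6, d(69) = 4, d(70) = 8, d(71) = 2, d(72) = 12, d(73) = 2, d(74) = 4, d(75) = 6, d(76) = 6, d(77) = 4, d(78) = 8, d(79) = 2, d(80) = 10, d(81) = 5, d(82) = 4, d(83) = 2, d(84) = 12, d(85) = 4, d(86) = 4, d(87) = 4, d(88) = 8, d(89) = 2, d(90) = 12, d(91) = 4, d(92) = 6, d(93) = 4, d(94) = 4, d(95) = 4, d(96) = 12, d(97) = 2, d(98) = 6, d(99) = 6, d(100) = 9, d(101) = 2, d(102) = 8, d(103) = 2, d(104) = 8, d(105) = 8, d(106) = 4, d(107) = 2, d(108) = 12, d(109) = 2, d(110) = 8, d(111) = 4, d(112) = 10, d(113) = 2, d(114) = 8, d(115) = 4, d(116) = 6, d(117) = 6, d(118) = 4, d(119) = 4, d(120) = 16, d(121) = 3, d(122) = 4, d(123) = 4, d(124) = 6, d(125) = 4, d(126) = 12, d(127) = 2, d(128) = 8, d(129) = 4, d(130) = 8, d(131) = 2, d(132) = 12, d(133) = 4, d(134) = 4, d(135) = 8, d(136) = 8, d(137) = 2, d(138) = 8, d(139) = 2, d(140) = 12, d(141) = 4, d(142) = 4, d(143) = 4, d(144) = 15, d(145) = 4, d(146) = 4, d(147) = 6, d(148) = 6, d(149) = 2, d(150) = 12, d(151) = 2, d(152) = 8, d(153) = 6, d(154) = 8, d(155) = 4, d(156) = 12, d(157) = 2, d(158) = 4, d(159) = 4, d(160) = 12, d(161) = 4, d(162) = 10, d(163) = 2, d(164) = 6, d(165) = 8, d(166) = 4, d(167) = 2, d(168) = 16, d(169) = 3, d(170) = 8, d(171) = 6, d(172) = 6, d(173) = 2, d(174) = 8, d(175) = 6, d(176) = 10, d(177) = 4, d(178) = 4, d(179) = 2, d(180) = 18, d(181) = 2, d(182) = 8, d(183) = 4. Summing all 183 values: 985. (Dirichlet's divisor formula: Σ_{n ≤ x} d(n) = x ln(x) + (2γ − 1) x + O(√x). For x = 183, the asymptotic estimate is ≈ 981.60.)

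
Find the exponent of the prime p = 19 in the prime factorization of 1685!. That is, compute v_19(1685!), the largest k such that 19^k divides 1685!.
v_19(1685!) = 92

Legendre's formula: v_p(n!) = Σ_{k ≥ 1} ⌊n / p^k⌋. For p = 19, n = 1685, the terms are:
  ⌊1685/19^1⌋ = ⌊1685/19⌋ = 88
  ⌊1685/19^2⌋ = ⌊1685/361⌋ = 4
(the next term ⌊1685/19^3⌋ = 0, terminating the sum). Summing: v_19(1685!) = 88 + 4 = 92.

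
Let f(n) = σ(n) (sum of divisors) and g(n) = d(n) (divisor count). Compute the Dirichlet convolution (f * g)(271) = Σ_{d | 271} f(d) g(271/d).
(σ * d)(271) = 274

Divisors of 271: [1, 271]. For each d | 271:
  d = 1: σ(1) · d(271/1) = 1 · 2 = 2
  d = 271: σ(271) · d(271/271) = 272 · 1 = 272
Summing: (σ * d)(271) = 2 + 272 = 274.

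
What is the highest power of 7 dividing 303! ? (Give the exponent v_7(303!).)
v_7(303!) = 49

Legendre's formula: v_p(n!) = Σ_{k ≥ 1} ⌊n / p^k⌋. For p = 7, n = 303, the terms are:
  ⌊303/7^1⌋ = ⌊303/7⌋ = 43
  ⌊303/7^2⌋ = ⌊303/49⌋ = 6
(the next term ⌊303/7^3⌋ = 0, terminating the sum). Summing: v_7(303!) = 43 + 6 = 49.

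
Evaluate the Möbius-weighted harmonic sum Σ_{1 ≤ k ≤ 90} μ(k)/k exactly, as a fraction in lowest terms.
Σ μ(k)/k = -34833113669423893495541895404789/23768741896345550770650537601358310

Values of μ(k) for 1 ≤ k ≤ 90: μ(1) = 1, μ(2) = -1, μ(3) = -1, μ(5) = -1, μ(6) = 1, μ(7) = -1, μ(10) = 1, μ(11) = -1, μ(13) = -1, μ(14) = 1, μ(15) = 1, μ(17) = -1, μ(19) = -1, μ(21) = 1, μ(22) = 1, μ(23) = -1, μ(26) = 1, μ(29) = -1, μ(30) = -1, μ(31) = -1, μ(33) = 1, μ(34) = 1, μ(35) = 1, μ(37) = -1, μ(38) = 1, μ(39) = 1, μ(41) = -1, μ(42) = -1, μ(43) = -1, μ(46) = 1, μ(47) = -1, μ(51) = 1, μ(53) = -1, μ(55) = 1, μ(57) = 1, μ(58) = 1, μ(59) = -1, μ(61) = -1, μ(62) = 1, μ(65) = 1, μ(66) = -1, μ(67) = -1, μ(69) = 1, μ(70) = -1, μ(71) = -1, μ(73) = -1, μ(74) = 1, μ(77) = 1, μ(78) = -1, μ(79) = -1, μ(82) = 1, μ(83) = -1, μ(85) = 1, μ(86) = 1, μ(87) = 1, μ(89) = -1, with μ = 0 on non-squarefree integers. Summing μ(k)/k for k where μ(k) ≠ 0 gives -34833113669423893495541895404789/23768741896345550770650537601358310 ≈ -0.0015. (PNT ⟺ this sum → 0 as n → ∞.)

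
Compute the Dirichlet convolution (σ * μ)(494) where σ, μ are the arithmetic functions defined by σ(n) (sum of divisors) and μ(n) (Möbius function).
(σ * μ)(494) = 494

Divisors of 494: [1, 2, 13, 19, 26, 38, 247, 494]. For each d | 494:
  d = 1: σ(1) · μ(494/1) = 1 · -1 = -1
  d = 2: σ(2) · μ(494/2) = 3 · 1 = 3
  d = 13: σ(13) · μ(494/13) = 14 · 1 = 14
  d = 19: σ(19) · μ(494/19) = 20 · 1 = 20
  d = 26: σ(26) · μ(494/26) = 42 · -1 = -42
  d = 38: σ(38) · μ(494/38) = 60 · -1 = -60
  d = 247: σ(247) · μ(494/247) = 280 · -1 = -280
  d = 494: σ(494) · μ(494/494) = 840 · 1 = 840
Summing: (σ * μ)(494) = -1 + 3 + 14 + 20 + -42 + -60 + -280 + 840 = 494.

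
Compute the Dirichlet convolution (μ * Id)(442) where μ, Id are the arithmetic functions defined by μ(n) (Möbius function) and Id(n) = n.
(μ * Id)(442) = 192

Divisors of 442: [1, 2, 13, 17, 26, 34, 221, 442]. For each d | 442:
  d = 1: μ(1) · Id(442/1) = 1 · 442 = 442
  d = 2: μ(2) · Id(442/2) = -1 · 221 = -221
  d = 13: μ(13) · Id(442/13) = -1 · 34 = -34
  d = 17: μ(17) · Id(442/17) = -1 · 26 = -26
  d = 26: μ(26) · Id(442/26) = 1 · 17 = 17
  d = 34: μ(34) · Id(442/34) = 1 · 13 = 13
  d = 221: μ(221) · Id(442/221) = 1 · 2 = 2
  d = 442: μ(442) · Id(442/442) = -1 · 1 = -1
Summing: (μ * Id)(442) = 442 + -221 + -34 + -26 + 17 + 13 + 2 + -1 = 192.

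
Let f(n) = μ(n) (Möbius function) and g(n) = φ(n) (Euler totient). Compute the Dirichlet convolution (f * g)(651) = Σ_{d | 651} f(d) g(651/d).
(μ * φ)(651) = 145

Divisors of 651: [1, 3, 7, 21, 31, 93, 217, 651]. For each d | 651:
  d = 1: μ(1) · φ(651/1) = 1 · 360 = 360
  d = 3: μ(3) · φ(651/3) = -1 · 180 = -180
  d = 7: μ(7) · φ(651/7) = -1 · 60 = -60
  d = 21: μ(21) · φ(651/21) = 1 · 30 = 30
  d = 31: μ(31) · φ(651/31) = -1 · 12 = -12
  d = 93: μ(93) · φ(651/93) = 1 · 6 = 6
  d = 217: μ(217) · φ(651/217) = 1 · 2 = 2
  d = 651: μ(651) · φ(651/651) = -1 · 1 = -1
Summing: (μ * φ)(651) = 360 + -180 + -60 + 30 + -12 + 6 + 2 + -1 = 145.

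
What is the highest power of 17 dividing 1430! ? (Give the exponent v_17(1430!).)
v_17(1430!) = 88

Legendre's formula: v_p(n!) = Σ_{k ≥ 1} ⌊n / p^k⌋. For p = 17, n = 1430, the terms are:
  ⌊1430/17^1⌋ = ⌊1430/17⌋ = 84
  ⌊1430/17^2⌋ = ⌊1430/289⌋ = 4
(the next term ⌊1430/17^3⌋ = 0, terminating the sum). Summing: v_17(1430!) = 84 + 4 = 88.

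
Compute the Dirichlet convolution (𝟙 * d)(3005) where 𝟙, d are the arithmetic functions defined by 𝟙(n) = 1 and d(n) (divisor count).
(𝟙 * d)(3005) = 9

Divisors of 3005: [1, 5, 601, 3005]. For each d | 3005:
  d = 1: 𝟙(1) · d(3005/1) = 1 · 4 = 4
  d = 5: 𝟙(5) · d(3005/5) = 1 · 2 = 2
  d = 601: 𝟙(601) · d(3005/601) = 1 · 2 = 2
  d = 3005: 𝟙(3005) · d(3005/3005) = 1 · 1 = 1
Summing: (𝟙 * d)(3005) = 4 + 2 + 2 + 1 = 9.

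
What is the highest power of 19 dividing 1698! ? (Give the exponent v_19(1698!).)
v_19(1698!) = 93

Legendre's formula: v_p(n!) = Σ_{k ≥ 1} ⌊n / p^k⌋. For p = 19, n = 1698, the terms are:
  ⌊1698/19^1⌋ = ⌊1698/19⌋ = 89
  ⌊1698/19^2⌋ = ⌊1698/361⌋ = 4
(the next term ⌊1698/19^3⌋ = 0, terminating the sum). Summing: v_19(1698!) = 89 + 4 = 93.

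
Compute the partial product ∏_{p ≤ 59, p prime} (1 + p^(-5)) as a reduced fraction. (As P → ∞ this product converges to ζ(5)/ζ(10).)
∏ = 4625216658591974452227928572296422584003624522186780896225122147490657410189665239040/4464936714731009502985956909215577296089758883491981124781643055180612451896799337569

The primes p ≤ 59 are [2, 3, 5, 7, 11, 13, 17, 19, 23, 29, 31, 37, 41, 43, 47, 53, 59]. For each, (1 + 1/p^5) = (p^5 + 1)/p^5. Multiplying these fractions over p ∈ [2, 3, 5, 7, 11, 13, 17, 19, 23, 29, 31, 37, 41, 43, 47, 53, 59] gives 4625216658591974452227928572296422584003624522186780896225122147490657410189665239040/4464936714731009502985956909215577296089758883491981124781643055180612451896799337569. (In the limit P → ∞ this tends to ζ(5)/ζ(10).)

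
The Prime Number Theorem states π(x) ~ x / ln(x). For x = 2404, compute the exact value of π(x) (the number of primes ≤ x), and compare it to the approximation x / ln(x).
π(2404) = 357;  x/ln(x) ≈ 308.80;  relative error ≈ 13.50%.

Directly count primes up to 2404: π(2404) = 357. The PNT approximation gives 2404/ln(2404) ≈ 2404/7.78489 ≈ 308.80. Relative error (π(x) − x/ln(x)) / π(x) ≈ 13.50%; the approximation is known to undercount slightly (Li(x) is a better estimate).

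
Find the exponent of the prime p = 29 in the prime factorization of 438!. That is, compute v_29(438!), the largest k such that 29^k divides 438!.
v_29(438!) = 15

Legendre's formula: v_p(n!) = Σ_{k ≥ 1} ⌊n / p^k⌋. For p = 29, n = 438, the terms are:
  ⌊438/29^1⌋ = ⌊438/29⌋ = 15
(the next term ⌊438/29^2⌋ = 0, terminating the sum). Summing: v_29(438!) = 15 = 15.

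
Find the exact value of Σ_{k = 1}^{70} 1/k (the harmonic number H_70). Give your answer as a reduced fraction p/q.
H_70 = 42535343474848157886823113473/8801320137209899102584580800

Direct summation: H_70 = 1 + 1/2 + ... + 1/70. The least common denominator is lcm(1, ..., 70) = 79211881234889091923261227200; over this denominator the numerator is 79211881234889091923261227200 + 39605940617444545961630613600 + 26403960411629697307753742400 + 19802970308722272980815306800 + 15842376246977818384652245440 + 13201980205814848653876871200 + 11315983033555584560465889600 + 9901485154361136490407653400 + 8801320137209899102584580800 + 7921188123488909192326122720 + 7201080112262644720296475200 + 6600990102907424326938435600 + 6093221633453007071020094400 + 5657991516777792280232944800 + 5280792082325939461550748480 + 4950742577180568245203826700 + 4659522425581711289603601600 + 4400660068604949551292290400 + 4169046380783636417013748800 + 3960594061744454596163061360 + 3771994344518528186821963200 + 3600540056131322360148237600 + 3443994836299525735793966400 + 3300495051453712163469217800 + 3168475249395563676930449088 + 3046610816726503535510047200 + 2933773379069966367528193600 + 2828995758388896140116472400 + 2731444180513416962871076800 + 2640396041162969730775374240 + 2555221975319002965266491200 + 2475371288590284122601913350 + 2400360037420881573432158400 + 2329761212790855644801800800 + 2263196606711116912093177920 + 2200330034302474775646145200 + 2140861654997002484412465600 + 2084523190391818208506874400 + 2031073877817669023673364800 + 1980297030872227298081530680 + 1931997103289977851786859200 + 1885997172259264093410981600 + 1842136772904397486587470400 + 1800270028065661180074118800 + 1760264027441979820516916160 + 1721997418149762867896983200 + 1685359175210406211133217600 + 1650247525726856081734608900 + 1616569004793654937209412800 + 1584237624697781838465224544 + 1553174141860570429867867200 + 1523305408363251767755023600 + 1494563796884699847608702400 + 1466886689534983183764096800 + 1440216022452528944059295040 + 1414497879194448070058236200 + 1389682126927878805671249600 + 1365722090256708481435538400 + 1342574258218459185140020800 + 1320198020581484865387687120 + 1298555430080149047922315200 + 1277610987659501482633245600 + 1257331448172842728940654400 + 1237685644295142061300956675 + 1218644326690601414204018880 + 1200180018710440786716079200 + 1182266884102822267511361600 + 1164880606395427822400900400 + 1147998278766508578597988800 + 1131598303355558456046588960 = 382818091273633420981408021257, so H_70 = 382818091273633420981408021257/79211881234889091923261227200; reducing by gcd(382818091273633420981408021257, 79211881234889091923261227200) = 9 gives 42535343474848157886823113473/8801320137209899102584580800 ≈ 4.83284. (The PNT-adjacent estimate ln(70) + γ ≈ 4.82571 matches within O(1/n).)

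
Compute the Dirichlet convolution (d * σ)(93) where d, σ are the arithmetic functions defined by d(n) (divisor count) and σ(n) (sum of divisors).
(d * σ)(93) = 204

Divisors of 93: [1, 3, 31, 93]. For each d | 93:
  d = 1: d(1) · σ(93/1) = 1 · 128 = 128
  d = 3: d(3) · σ(93/3) = 2 · 32 = 64
  d = 31: d(31) · σ(93/31) = 2 · 4 = 8
  d = 93: d(93) · σ(93/93) = 4 · 1 = 4
Summing: (d * σ)(93) = 128 + 64 + 8 + 4 = 204.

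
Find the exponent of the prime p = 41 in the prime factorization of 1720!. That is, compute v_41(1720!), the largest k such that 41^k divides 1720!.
v_41(1720!) = 42

Legendre's formula: v_p(n!) = Σ_{k ≥ 1} ⌊n / p^k⌋. For p = 41, n = 1720, the terms are:
  ⌊1720/41^1⌋ = ⌊1720/41⌋ = 41
  ⌊1720/41^2⌋ = ⌊1720/1681⌋ = 1
(the next term ⌊1720/41^3⌋ = 0, terminating the sum). Summing: v_41(1720!) = 41 + 1 = 42.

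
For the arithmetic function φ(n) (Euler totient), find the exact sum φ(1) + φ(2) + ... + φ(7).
Σ_{n ≤ 7} φ(n) = 18

Compute φ(n) for each 1 ≤ n ≤ 7: φ(1) = 1, φ(2) = 1, φ(3) = 2, φ(4) = 2, φ(5) = 4, φ(6) = 2, φ(7) = 6. Summing all 7 values: 18. (Average order: Σ_{n ≤ x} φ(n) ~ (3/π²) x². For x = 7, (3/π²)·7² ≈ 14.89.)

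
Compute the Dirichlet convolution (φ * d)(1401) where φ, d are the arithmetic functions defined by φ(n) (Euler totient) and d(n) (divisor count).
(φ * d)(1401) = 1872

Divisors of 1401: [1, 3, 467, 1401]. For each d | 1401:
  d = 1: φ(1) · d(1401/1) = 1 · 4 = 4
  d = 3: φ(3) · d(1401/3) = 2 · 2 = 4
  d = 467: φ(467) · d(1401/467) = 466 · 2 = 932
  d = 1401: φ(1401) · d(1401/1401) = 932 · 1 = 932
Summing: (φ * d)(1401) = 4 + 4 + 932 + 932 = 1872.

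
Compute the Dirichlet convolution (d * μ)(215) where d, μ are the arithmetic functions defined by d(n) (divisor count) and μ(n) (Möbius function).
(d * μ)(215) = 1

Divisors of 215: [1, 5, 43, 215]. For each d | 215:
  d = 1: d(1) · μ(215/1) = 1 · 1 = 1
  d = 5: d(5) · μ(215/5) = 2 · -1 = -2
  d = 43: d(43) · μ(215/43) = 2 · -1 = -2
  d = 215: d(215) · μ(215/215) = 4 · 1 = 4
Summing: (d * μ)(215) = 1 + -2 + -2 + 4 = 1.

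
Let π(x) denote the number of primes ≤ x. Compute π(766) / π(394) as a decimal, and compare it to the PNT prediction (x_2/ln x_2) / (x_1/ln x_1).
π(766)/π(394) = 135/77 ≈ 1.7532;  PNT prediction ≈ 1.7495.

π(394) = 77 and π(766) = 135, so π(766)/π(394) ≈ 1.7532. The PNT-predicted ratio is (766/ln(766)) / (394/ln(394)) ≈ 1.7495. The two agree to within a few percent, as expected.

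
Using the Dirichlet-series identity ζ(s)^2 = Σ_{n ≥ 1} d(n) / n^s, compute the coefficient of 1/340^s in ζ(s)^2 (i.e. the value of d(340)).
d(340) = 12

ζ(s)^2 = (Σ 1/m^s)(Σ 1/k^s). The coefficient of 1/n^s in the product is the number of ordered pairs (m, k) with mk = n, which equals d(n). For n = 340, divisors are [1, 2, 4, 5, 10, 17, 20, 34, 68, 85, 170, 340], so d(340) = 12.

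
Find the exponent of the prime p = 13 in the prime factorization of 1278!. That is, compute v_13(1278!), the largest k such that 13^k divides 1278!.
v_13(1278!) = 105

Legendre's formula: v_p(n!) = Σ_{k ≥ 1} ⌊n / p^k⌋. For p = 13, n = 1278, the terms are:
  ⌊1278/13^1⌋ = ⌊1278/13⌋ = 98
  ⌊1278/13^2⌋ = ⌊1278/169⌋ = 7
(the next term ⌊1278/13^3⌋ = 0, terminating the sum). Summing: v_13(1278!) = 98 + 7 = 105.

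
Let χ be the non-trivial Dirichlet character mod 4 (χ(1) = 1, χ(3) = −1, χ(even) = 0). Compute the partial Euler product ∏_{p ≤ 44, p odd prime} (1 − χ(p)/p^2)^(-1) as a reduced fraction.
∏ = 11477831542914938630143/12524769798782976000000

The odd primes p ≤ 44 are [3, 5, 7, 11, 13, 17, 19, 23, 29, 31, 37, 41, 43]. For each, χ(p) = 1 if p ≡ 1 mod 4, χ(p) = −1 if p ≡ 3 mod 4. Taking (1 − χ(p)/p^2)^(-1) = p^2/(p^2 − χ(p)): (1 − (-1)/3^2)^(-1) · (1 − (1)/5^2)^(-1) · (1 − (-1)/7^2)^(-1) · (1 − (-1)/11^2)^(-1) · (1 − (1)/13^2)^(-1) · (1 − (1)/17^2)^(-1) · (1 − (-1)/19^2)^(-1) · (1 − (-1)/23^2)^(-1) · (1 − (1)/29^2)^(-1) · (1 − (-1)/31^2)^(-1) · (1 − (1)/37^2)^(-1) · (1 − (1)/41^2)^(-1) · (1 − (-1)/43^2)^(-1) = 11477831542914938630143/12524769798782976000000.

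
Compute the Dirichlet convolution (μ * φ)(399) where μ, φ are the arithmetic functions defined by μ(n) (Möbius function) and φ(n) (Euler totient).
(μ * φ)(399) = 85

Divisors of 399: [1, 3, 7, 19, 21, 57, 133, 399]. For each d | 399:
  d = 1: μ(1) · φ(399/1) = 1 · 216 = 216
  d = 3: μ(3) · φ(399/3) = -1 · 108 = -108
  d = 7: μ(7) · φ(399/7) = -1 · 36 = -36
  d = 19: μ(19) · φ(399/19) = -1 · 12 = -12
  d = 21: μ(21) · φ(399/21) = 1 · 18 = 18
  d = 57: μ(57) · φ(399/57) = 1 · 6 = 6
  d = 133: μ(133) · φ(399/133) = 1 · 2 = 2
  d = 399: μ(399) · φ(399/399) = -1 · 1 = -1
Summing: (μ * φ)(399) = 216 + -108 + -36 + -12 + 18 + 6 + 2 + -1 = 85.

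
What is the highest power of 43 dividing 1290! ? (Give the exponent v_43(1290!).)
v_43(1290!) = 30

Legendre's formula: v_p(n!) = Σ_{k ≥ 1} ⌊n / p^k⌋. For p = 43, n = 1290, the terms are:
  ⌊1290/43^1⌋ = ⌊1290/43⌋ = 30
(the next term ⌊1290/43^2⌋ = 0, terminating the sum). Summing: v_43(1290!) = 30 = 30.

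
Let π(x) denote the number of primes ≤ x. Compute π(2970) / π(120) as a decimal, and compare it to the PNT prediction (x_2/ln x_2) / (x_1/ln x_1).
π(2970)/π(120) = 428/30 ≈ 14.2667;  PNT prediction ≈ 14.8181.

π(120) = 30 and π(2970) = 428, so π(2970)/π(120) ≈ 14.2667. The PNT-predicted ratio is (2970/ln(2970)) / (120/ln(120)) ≈ 14.8181. The two agree to within a few percent, as expected.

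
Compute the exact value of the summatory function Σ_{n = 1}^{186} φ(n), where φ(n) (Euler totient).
Σ_{n ≤ 186} φ(n) = 10544

Compute φ(n) for each 1 ≤ n ≤ 186: φ(1) = 1, φ(2) = 1, φ(3) = 2, φ(4) = 2, φ(5) = 4, φ(6) = 2, φ(7) = 6, φ(8) = 4, φ(9) = 6, φ(10) = 4, φ(11) = 10, φ(12) = 4, φ(13) = 12, φ(14) = 6, φ(15) = 8, φ(16) = 8, φ(17) = 16, φ(18) = 6, φ(19) = 18, φ(20) = 8, φ(21) = 12, φ(22) = 10, φ(23) = 22, φ(24) = 8, φ(25) = 20, φ(26) = 12, φ(27) = 18, φ(28) = 12, φ(29) = 28, φ(30) = 8, φ(31) = 30, φ(32) = 16, φ(33) = 20, φ(34) = 16, φ(35) = 24, φ(36) = 12, φ(37) = 36, φ(38) = 18, φ(39) = 24, φ(40) = 16, φ(41) = 40, φ(42) = 12, φ(43) = 42, φ(44) = 20, φ(45) = 24, φ(46) = 22, φ(47) = 46, φ(48) = 16, φ(49) = 42, φ(50) = 20, φ(51) = 32, φ(52) = 24, φ(53) = 52, φ(54) = 18, φ(55) = 40, φ(56) = 24, φ(57) = 36, φ(58) = 28, φ(59) = 58, φ(60) = 16, φ(61) = 60, φ(62) = 30, φ(63) = 36, φ(64) = 32, φ(65) = 48, φ(66) = 20, φ(67) = 66, φ(68) = 32, φ(69) = 44, φ(70) = 24, φ(71) = 70, φ(72) = 24, φ(73) = 72, φ(74) = 36, φ(75) = 40, φ(76) = 36, φ(77) = 60, φ(78) = 24, φ(79) = 78, φ(80) = 32, φ(81) = 54, φ(82) = 40, φ(83) = 82, φ(84) = 24, φ(85) = 64, φ(86) = 42, φ(87) = 56, φ(88) = 40, φ(89) = 88, φ(90) = 24, φ(91) = 72, φ(92) = 44, φ(93) = 60, φ(94) = 46, φ(95) = 72, φ(96) = 32, φ(97) = 96, φ(98) = 42, φ(99) = 60, φ(100) = 40, φ(101) = 100, φ(102) = 32, φ(103) = 102, φ(104) = 48, φ(105) = 48, φ(106) = 52, φ(107) = 106, φ(108) = 36, φ(109) = 108, φ(110) = 40, φ(111) = 72, φ(112) = 48, φ(113) = 112, φ(114) = 36, φ(115) = 88, φ(116) = 56, φ(117) = 72, φ(118) = 58, φ(119) = 96, φ(120) = 32, φ(121) = 110, φ(122) = 60, φ(123) = 80, φ(124) = 60, φ(125) = 100, φ(126) = 36, φ(127) = 126, φ(128) = 64, φ(129) = 84, φ(130) = 48, φ(131) = 130, φ(132) = 40, φ(133) = 108, φ(134) = 66, φ(135) = 72, φ(136) = 64, φ(137) = 136, φ(138) = 44, φ(139) = 138, φ(140) = 48, φ(141) = 92, φ(142) = 70, φ(143) = 120, φ(144) = 48, φ(145) = 112, φ(146) = 72, φ(147) = 84, φ(148) = 72, φ(149) = 148, φ(150) = 40, φ(151) = 150, φ(152) = 72, φ(153) = 96, φ(154) = 60, φ(155) = 120, φ(156) = 48, φ(157) = 156, φ(158) = 78, φ(159) = 104, φ(160) = 64, φ(161) = 132, φ(162) = 54, φ(163) = 162, φ(164) = 80, φ(165) = 80, φ(166) = 82, φ(167) = 166, φ(168) = 48, φ(169) = 156, φ(170) = 64, φ(171) = 108, φ(172) = 84, φ(173) = 172, φ(174) = 56, φ(175) = 120, φ(176) = 80, φ(177) = 116, φ(178) = 88, φ(179) = 178, φ(180) = 48, φ(181) = 180, φ(182) = 72, φ(183) = 120, φ(184) = 88, φ(185) = 144, φ(186) = 60. Summing all 186 values: 10544. (Average order: Σ_{n ≤ x} φ(n) ~ (3/π²) x². For x = 186, (3/π²)·186² ≈ 10515.92.)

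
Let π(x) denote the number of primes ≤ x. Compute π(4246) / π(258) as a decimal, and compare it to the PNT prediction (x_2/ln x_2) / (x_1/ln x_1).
π(4246)/π(258) = 582/55 ≈ 10.5818;  PNT prediction ≈ 10.9397.

π(258) = 55 and π(4246) = 582, so π(4246)/π(258) ≈ 10.5818. The PNT-predicted ratio is (4246/ln(4246)) / (258/ln(258)) ≈ 10.9397. The two agree to within a few percent, as expected.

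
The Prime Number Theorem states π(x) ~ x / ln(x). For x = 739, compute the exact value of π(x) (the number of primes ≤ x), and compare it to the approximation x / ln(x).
π(739) = 131;  x/ln(x) ≈ 111.88;  relative error ≈ 14.60%.

Directly count primes up to 739: π(739) = 131. The PNT approximation gives 739/ln(739) ≈ 739/6.60530 ≈ 111.88. Relative error (π(x) − x/ln(x)) / π(x) ≈ 14.60%; the approximation is known to undercount slightly (Li(x) is a better estimate).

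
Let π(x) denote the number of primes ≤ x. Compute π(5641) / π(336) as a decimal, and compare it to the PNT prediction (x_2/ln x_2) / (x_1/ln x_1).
π(5641)/π(336) = 741/67 ≈ 11.0597;  PNT prediction ≈ 11.3063.

π(336) = 67 and π(5641) = 741, so π(5641)/π(336) ≈ 11.0597. The PNT-predicted ratio is (5641/ln(5641)) / (336/ln(336)) ≈ 11.3063. The two agree to within a few percent, as expected.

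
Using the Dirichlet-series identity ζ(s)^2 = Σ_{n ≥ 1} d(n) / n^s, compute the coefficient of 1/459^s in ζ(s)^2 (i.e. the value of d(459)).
d(459) = 8

ζ(s)^2 = (Σ 1/m^s)(Σ 1/k^s). The coefficient of 1/n^s in the product is the number of ordered pairs (m, k) with mk = n, which equals d(n). For n = 459, divisors are [1, 3, 9, 17, 27, 51, 153, 459], so d(459) = 8.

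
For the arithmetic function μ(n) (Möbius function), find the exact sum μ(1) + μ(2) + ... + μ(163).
Σ_{n ≤ 163} μ(n) = 0

Compute μ(n) for each 1 ≤ n ≤ 163: μ(1) = 1, μ(2) = -1, μ(3) = -1, μ(4) = 0, μ(5) = -1, μ(6) = 1, μ(7) = -1, μ(8) = 0, μ(9) = 0, μ(10) = 1, μ(11) = -1, μ(12) = 0, μ(13) = -1, μ(14) = 1, μ(15) = 1, μ(16) = 0, μ(17) = -1, μ(18) = 0, μ(19) = -1, μ(20) = 0, μ(21) = 1, μ(22) = 1, μ(23) = -1, μ(24) = 0, μ(25) = 0, μ(26) = 1, μ(27) = 0, μ(28) = 0, μ(29) = -1, μ(30) = -1, μ(31) = -1, μ(32) = 0, μ(33) = 1, μ(34) = 1, μ(35) = 1, μ(36) = 0, μ(37) = -1, μ(38) = 1, μ(39) = 1, μ(40) = 0, μ(41) = -1, μ(42) = -1, μ(43) = -1, μ(44) = 0, μ(45) = 0, μ(46) = 1, μ(47) = -1, μ(48) = 0, μ(49) = 0, μ(50) = 0, μ(51) = 1, μ(52) = 0, μ(53) = -1, μ(54) = 0, μ(55) = 1, μ(56) = 0, μ(57) = 1, μ(58) = 1, μ(59) = -1, μ(60) = 0, μ(61) = -1, μ(62) = 1, μ(63) = 0, μ(64) = 0, μ(65) = 1, μ(66) = -1, μ(67) = -1, μ(68) = 0, μ(69) = 1, μ(70) = -1, μ(71) = -1, μ(72) = 0, μ(73) = -1, μ(74) = 1, μ(75) = 0, μ(76) = 0, μ(77) = 1, μ(78) = -1, μ(79) = -1, μ(80) = 0, μ(81) = 0, μ(82) = 1, μ(83) = -1, μ(84) = 0, μ(85) = 1, μ(86) = 1, μ(87) = 1, μ(88) = 0, μ(89) = -1, μ(90) = 0, μ(91) = 1, μ(92) = 0, μ(93) = 1, μ(94) = 1, μ(95) = 1, μ(96) = 0, μ(97) = -1, μ(98) = 0, μ(99) = 0, μ(100) = 0, μ(101) = -1, μ(102) = -1, μ(103) = -1, μ(104) = 0, μ(105) = -1, μ(106) = 1, μ(107) = -1, μ(108) = 0, μ(109) = -1, μ(110) = -1, μ(111) = 1, μ(112) = 0, μ(113) = -1, μ(114) = -1, μ(115) = 1, μ(116) = 0, μ(117) = 0, μ(118) = 1, μ(119) = 1, μ(120) = 0, μ(121) = 0, μ(122) = 1, μ(123) = 1, μ(124) = 0, μ(125) = 0, μ(126) = 0, μ(127) = -1, μ(128) = 0, μ(129) = 1, μ(130) = -1, μ(131) = -1, μ(132) = 0, μ(133) = 1, μ(134) = 1, μ(135) = 0, μ(136) = 0, μ(137) = -1, μ(138) = -1, μ(139) = -1, μ(140) = 0, μ(141) = 1, μ(142) = 1, μ(143) = 1, μ(144) = 0, μ(145) = 1, μ(146) = 1, μ(147) = 0, μ(148) = 0, μ(149) = -1, μ(150) = 0, μ(151) = -1, μ(152) = 0, μ(153) = 0, μ(154) = -1, μ(155) = 1, μ(156) = 0, μ(157) = -1, μ(158) = 1, μ(159) = 1, μ(160) = 0, μ(161) = 1, μ(162) = 0, μ(163) = -1. Summing all 163 values: 0. (Mertens function M(x) = Σ_{n ≤ x} μ(n); on average M(x) should be small (PNT ⟺ M(x) = o(x)).)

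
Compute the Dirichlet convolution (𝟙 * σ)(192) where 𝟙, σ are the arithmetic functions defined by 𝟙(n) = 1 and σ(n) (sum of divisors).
(𝟙 * σ)(192) = 1235

Divisors of 192: [1, 2, 3, 4, 6, 8, 12, 16, 24, 32, 48, 64, 96, 192]. For each d | 192:
  d = 1: 𝟙(1) · σ(192/1) = 1 · 508 = 508
  d = 2: 𝟙(2) · σ(192/2) = 1 · 252 = 252
  d = 3: 𝟙(3) · σ(192/3) = 1 · 127 = 127
  d = 4: 𝟙(4) · σ(192/4) = 1 · 124 = 124
  d = 6: 𝟙(6) · σ(192/6) = 1 · 63 = 63
  d = 8: 𝟙(8) · σ(192/8) = 1 · 60 = 60
  d = 12: 𝟙(12) · σ(192/12) = 1 · 31 = 31
  d = 16: 𝟙(16) · σ(192/16) = 1 · 28 = 28
  d = 24: 𝟙(24) · σ(192/24) = 1 · 15 = 15
  d = 32: 𝟙(32) · σ(192/32) = 1 · 12 = 12
  d = 48: 𝟙(48) · σ(192/48) = 1 · 7 = 7
  d = 64: 𝟙(64) · σ(192/64) = 1 · 4 = 4
  d = 96: 𝟙(96) · σ(192/96) = 1 · 3 = 3
  d = 192: 𝟙(192) · σ(192/192) = 1 · 1 = 1
Summing: (𝟙 * σ)(192) = 508 + 252 + 127 + 124 + 63 + 60 + 31 + 28 + 15 + 12 + 7 + 4 + 3 + 1 = 1235.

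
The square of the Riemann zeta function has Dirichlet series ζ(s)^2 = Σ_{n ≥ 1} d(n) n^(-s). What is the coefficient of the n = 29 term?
d(29) = 2

ζ(s)^2 = (Σ 1/m^s)(Σ 1/k^s). The coefficient of 1/n^s in the product is the number of ordered pairs (m, k) with mk = n, which equals d(n). For n = 29, divisors are [1, 29], so d(29) = 2.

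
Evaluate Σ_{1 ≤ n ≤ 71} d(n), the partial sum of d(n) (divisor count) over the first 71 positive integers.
Σ_{n ≤ 71} d(n) = 314

Compute d(n) for each 1 ≤ n ≤ 71: d(1) = 1, d(2) = 2, d(3) = 2, d(4) = 3, d(5) = 2, d(6) = 4, d(7) = 2, d(8) = 4, d(9) = 3, d(10) = 4, d(11) = 2, d(12) = 6, d(13) = 2, d(14) = 4, d(15) = 4, d(16) = 5, d(17) = 2, d(18) = 6, d(19) = 2, d(20) = 6, d(21) = 4, d(22) = 4, d(23) = 2, d(24) = 8, d(25) = 3, d(26) = 4, d(27) = 4, d(28) = 6, d(29) = 2, d(30) = 8, d(31) = 2, d(32) = 6, d(33) = 4, d(34) = 4, d(35) = 4, d(36) = 9, d(37) = 2, d(38) = 4, d(39) = 4, d(40) = 8, d(41) = 2, d(42) = 8, d(43) = 2, d(44) = 6, d(45) = 6, d(46) = 4, d(47) = 2, d(48) = 10, d(49) = 3, d(50) = 6, d(51) = 4, d(52) = 6, d(53) = 2, d(54) = 8, d(55) = 4, d(56) = 8, d(57) = 4, d(58) = 4, d(59) = 2, d(60) = 12, d(61) = 2, d(62) = 4, d(63) = 6, d(64) = 7, d(65) = 4, d(66) = 8, d(67) = 2, d(68) = 6, d(69) = 4, d(70) = 8, d(71) = 2. Summing all 71 values: 314. (Dirichlet's divisor formula: Σ_{n ≤ x} d(n) = x ln(x) + (2γ − 1) x + O(√x). For x = 71, the asymptotic estimate is ≈ 313.61.)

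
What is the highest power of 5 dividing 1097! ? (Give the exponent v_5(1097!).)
v_5(1097!) = 271

Legendre's formula: v_p(n!) = Σ_{k ≥ 1} ⌊n / p^k⌋. For p = 5, n = 1097, the terms are:
  ⌊1097/5^1⌋ = ⌊1097/5⌋ = 219
  ⌊1097/5^2⌋ = ⌊1097/25⌋ = 43
  ⌊1097/5^3⌋ = ⌊1097/125⌋ = 8
  ⌊1097/5^4⌋ = ⌊1097/625⌋ = 1
(the next term ⌊1097/5^5⌋ = 0, terminating the sum). Summing: v_5(1097!) = 219 + 43 + 8 + 1 = 271.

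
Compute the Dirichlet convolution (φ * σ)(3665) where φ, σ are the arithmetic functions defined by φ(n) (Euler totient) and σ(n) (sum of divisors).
(φ * σ)(3665) = 14660

Divisors of 3665: [1, 5, 733, 3665]. For each d | 3665:
  d = 1: φ(1) · σ(3665/1) = 1 · 4404 = 4404
  d = 5: φ(5) · σ(3665/5) = 4 · 734 = 2936
  d = 733: φ(733) · σ(3665/733) = 732 · 6 = 4392
  d = 3665: φ(3665) · σ(3665/3665) = 2928 · 1 = 2928
Summing: (φ * σ)(3665) = 4404 + 2936 + 4392 + 2928 = 14660.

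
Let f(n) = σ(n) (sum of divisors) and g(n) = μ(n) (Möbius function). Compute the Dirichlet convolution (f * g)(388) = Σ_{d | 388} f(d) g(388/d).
(σ * μ)(388) = 388

Divisors of 388: [1, 2, 4, 97, 194, 388]. For each d | 388:
  d = 1: σ(1) · μ(388/1) = 1 · 0 = 0
  d = 2: σ(2) · μ(388/2) = 3 · 1 = 3
  d = 4: σ(4) · μ(388/4) = 7 · -1 = -7
  d = 97: σ(97) · μ(388/97) = 98 · 0 = 0
  d = 194: σ(194) · μ(388/194) = 294 · -1 = -294
  d = 388: σ(388) · μ(388/388) = 686 · 1 = 686
Summing: (σ * μ)(388) = 0 + 3 + -7 + 0 + -294 + 686 = 388.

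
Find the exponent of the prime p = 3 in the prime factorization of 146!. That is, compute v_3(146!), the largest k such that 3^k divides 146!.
v_3(146!) = 70

Legendre's formula: v_p(n!) = Σ_{k ≥ 1} ⌊n / p^k⌋. For p = 3, n = 146, the terms are:
  ⌊146/3^1⌋ = ⌊146/3⌋ = 48
  ⌊146/3^2⌋ = ⌊146/9⌋ = 16
  ⌊146/3^3⌋ = ⌊146/27⌋ = 5
  ⌊146/3^4⌋ = ⌊146/81⌋ = 1
(the next term ⌊146/3^5⌋ = 0, terminating the sum). Summing: v_3(146!) = 48 + 16 + 5 + 1 = 70.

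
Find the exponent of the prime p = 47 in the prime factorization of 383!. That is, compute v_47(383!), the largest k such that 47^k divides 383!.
v_47(383!) = 8

Legendre's formula: v_p(n!) = Σ_{k ≥ 1} ⌊n / p^k⌋. For p = 47, n = 383, the terms are:
  ⌊383/47^1⌋ = ⌊383/47⌋ = 8
(the next term ⌊383/47^2⌋ = 0, terminating the sum). Summing: v_47(383!) = 8 = 8.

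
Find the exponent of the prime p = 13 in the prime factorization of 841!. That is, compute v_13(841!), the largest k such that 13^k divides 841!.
v_13(841!) = 68

Legendre's formula: v_p(n!) = Σ_{k ≥ 1} ⌊n / p^k⌋. For p = 13, n = 841, the terms are:
  ⌊841/13^1⌋ = ⌊841/13⌋ = 64
  ⌊841/13^2⌋ = ⌊841/169⌋ = 4
(the next term ⌊841/13^3⌋ = 0, terminating the sum). Summing: v_13(841!) = 64 + 4 = 68.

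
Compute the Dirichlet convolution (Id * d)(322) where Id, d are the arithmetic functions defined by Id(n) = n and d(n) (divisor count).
(Id * d)(322) = 900

Divisors of 322: [1, 2, 7, 14, 23, 46, 161, 322]. For each d | 322:
  d = 1: Id(1) · d(322/1) = 1 · 8 = 8
  d = 2: Id(2) · d(322/2) = 2 · 4 = 8
  d = 7: Id(7) · d(322/7) = 7 · 4 = 28
  d = 14: Id(14) · d(322/14) = 14 · 2 = 28
  d = 23: Id(23) · d(322/23) = 23 · 4 = 92
  d = 46: Id(46) · d(322/46) = 46 · 2 = 92
  d = 161: Id(161) · d(322/161) = 161 · 2 = 322
  d = 322: Id(322) · d(322/322) = 322 · 1 = 322
Summing: (Id * d)(322) = 8 + 8 + 28 + 28 + 92 + 92 + 322 + 322 = 900.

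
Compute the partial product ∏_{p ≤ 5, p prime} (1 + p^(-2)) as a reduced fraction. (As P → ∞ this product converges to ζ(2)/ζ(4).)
∏ = 13/9

The primes p ≤ 5 are [2, 3, 5]. For each, (1 + 1/p^2) = (p^2 + 1)/p^2. Multiplying these fractions over p ∈ [2, 3, 5] gives 13/9. (In the limit P → ∞ this tends to ζ(2)/ζ(4).)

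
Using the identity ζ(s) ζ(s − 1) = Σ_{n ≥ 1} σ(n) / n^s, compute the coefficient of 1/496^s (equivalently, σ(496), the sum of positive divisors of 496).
σ(496) = 992

In the product (Σ m^0/m^s)(Σ k / k^s) = Σ (Σ_{d | n} d) / n^s, the coefficient of 1/n^s is σ(n) = Σ_{d | n} d. For n = 496, divisors are [1, 2, 4, 8, 16, 31, 62, 124, 248, 496]; summing: σ(496) = 992.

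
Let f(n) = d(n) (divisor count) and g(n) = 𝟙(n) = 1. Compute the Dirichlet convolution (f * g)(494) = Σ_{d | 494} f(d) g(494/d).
(d * 𝟙)(494) = 27

Divisors of 494: [1, 2, 13, 19, 26, 38, 247, 494]. For each d | 494:
  d = 1: d(1) · 𝟙(494/1) = 1 · 1 = 1
  d = 2: d(2) · 𝟙(494/2) = 2 · 1 = 2
  d = 13: d(13) · 𝟙(494/13) = 2 · 1 = 2
  d = 19: d(19) · 𝟙(494/19) = 2 · 1 = 2
  d = 26: d(26) · 𝟙(494/26) = 4 · 1 = 4
  d = 38: d(38) · 𝟙(494/38) = 4 · 1 = 4
  d = 247: d(247) · 𝟙(494/247) = 4 · 1 = 4
  d = 494: d(494) · 𝟙(494/494) = 8 · 1 = 8
Summing: (d * 𝟙)(494) = 1 + 2 + 2 + 2 + 4 + 4 + 4 + 8 = 27.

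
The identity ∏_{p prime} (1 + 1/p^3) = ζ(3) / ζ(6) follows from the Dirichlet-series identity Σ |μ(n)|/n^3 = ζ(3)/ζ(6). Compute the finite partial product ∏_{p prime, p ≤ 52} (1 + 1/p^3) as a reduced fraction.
∏ = 8015182591485824614015950466842624/6783810016842653083409665472454505

The primes p ≤ 52 are [2, 3, 5, 7, 11, 13, 17, 19, 23, 29, 31, 37, 41, 43, 47]. For each, (1 + 1/p^3) = (p^3 + 1)/p^3. Multiplying these fractions over p ∈ [2, 3, 5, 7, 11, 13, 17, 19, 23, 29, 31, 37, 41, 43, 47] gives 8015182591485824614015950466842624/6783810016842653083409665472454505. (In the limit P → ∞ this tends to ζ(3)/ζ(6).)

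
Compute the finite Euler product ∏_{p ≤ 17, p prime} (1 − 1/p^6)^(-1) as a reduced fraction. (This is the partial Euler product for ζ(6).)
∏ = 3816568575537013278125/3751506094174038687744

The primes p ≤ 17 are [2, 3, 5, 7, 11, 13, 17]. For each prime, (1 − 1/p^6)^(-1) = p^6 / (p^6 − 1). The product is (1 − 1/2^6)^(-1), (1 − 1/3^6)^(-1), (1 − 1/5^6)^(-1), (1 − 1/7^6)^(-1), (1 − 1/11^6)^(-1), (1 − 1/13^6)^(-1), (1 − 1/17^6)^(-1) = ∏ p^6 / (p^6 − 1) = 3816568575537013278125/3751506094174038687744.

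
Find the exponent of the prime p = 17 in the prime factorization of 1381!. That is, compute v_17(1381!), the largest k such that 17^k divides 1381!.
v_17(1381!) = 85

Legendre's formula: v_p(n!) = Σ_{k ≥ 1} ⌊n / p^k⌋. For p = 17, n = 1381, the terms are:
  ⌊1381/17^1⌋ = ⌊1381/17⌋ = 81
  ⌊1381/17^2⌋ = ⌊1381/289⌋ = 4
(the next term ⌊1381/17^3⌋ = 0, terminating the sum). Summing: v_17(1381!) = 81 + 4 = 85.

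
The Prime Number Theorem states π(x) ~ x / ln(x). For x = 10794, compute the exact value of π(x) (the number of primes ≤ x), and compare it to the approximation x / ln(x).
π(10794) = 1314;  x/ln(x) ≈ 1162.30;  relative error ≈ 11.54%.

Directly count primes up to 10794: π(10794) = 1314. The PNT approximation gives 10794/ln(10794) ≈ 10794/9.28675 ≈ 1162.30. Relative error (π(x) − x/ln(x)) / π(x) ≈ 11.54%; the approximation is known to undercount slightly (Li(x) is a better estimate).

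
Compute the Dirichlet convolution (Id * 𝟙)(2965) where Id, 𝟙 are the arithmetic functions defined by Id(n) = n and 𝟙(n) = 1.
(Id * 𝟙)(2965) = 3564

Divisors of 2965: [1, 5, 593, 2965]. For each d | 2965:
  d = 1: Id(1) · 𝟙(2965/1) = 1 · 1 = 1
  d = 5: Id(5) · 𝟙(2965/5) = 5 · 1 = 5
  d = 593: Id(593) · 𝟙(2965/593) = 593 · 1 = 593
  d = 2965: Id(2965) · 𝟙(2965/2965) = 2965 · 1 = 2965
Summing: (Id * 𝟙)(2965) = 1 + 5 + 593 + 2965 = 3564.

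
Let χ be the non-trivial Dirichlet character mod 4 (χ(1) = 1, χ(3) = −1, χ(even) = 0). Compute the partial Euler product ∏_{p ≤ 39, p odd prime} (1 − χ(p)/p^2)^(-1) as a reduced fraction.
∏ = 136633422149134339/149104402366464000

The odd primes p ≤ 39 are [3, 5, 7, 11, 13, 17, 19, 23, 29, 31, 37]. For each, χ(p) = 1 if p ≡ 1 mod 4, χ(p) = −1 if p ≡ 3 mod 4. Taking (1 − χ(p)/p^2)^(-1) = p^2/(p^2 − χ(p)): (1 − (-1)/3^2)^(-1) · (1 − (1)/5^2)^(-1) · (1 − (-1)/7^2)^(-1) · (1 − (-1)/11^2)^(-1) · (1 − (1)/13^2)^(-1) · (1 − (1)/17^2)^(-1) · (1 − (-1)/19^2)^(-1) · (1 − (-1)/23^2)^(-1) · (1 − (1)/29^2)^(-1) · (1 − (-1)/31^2)^(-1) · (1 − (1)/37^2)^(-1) = 136633422149134339/149104402366464000.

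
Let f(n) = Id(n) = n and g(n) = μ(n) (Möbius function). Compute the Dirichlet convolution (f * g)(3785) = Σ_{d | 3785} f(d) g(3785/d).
(Id * μ)(3785) = 3024

Divisors of 3785: [1, 5, 757, 3785]. For each d | 3785:
  d = 1: Id(1) · μ(3785/1) = 1 · 1 = 1
  d = 5: Id(5) · μ(3785/5) = 5 · -1 = -5
  d = 757: Id(757) · μ(3785/757) = 757 · -1 = -757
  d = 3785: Id(3785) · μ(3785/3785) = 3785 · 1 = 3785
Summing: (Id * μ)(3785) = 1 + -5 + -757 + 3785 = 3024.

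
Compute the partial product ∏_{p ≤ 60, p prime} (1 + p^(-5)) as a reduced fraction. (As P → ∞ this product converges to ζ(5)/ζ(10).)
∏ = 4625216658591974452227928572296422584003624522186780896225122147490657410189665239040/4464936714731009502985956909215577296089758883491981124781643055180612451896799337569

The primes p ≤ 60 are [2, 3, 5, 7, 11, 13, 17, 19, 23, 29, 31, 37, 41, 43, 47, 53, 59]. For each, (1 + 1/p^5) = (p^5 + 1)/p^5. Multiplying these fractions over p ∈ [2, 3, 5, 7, 11, 13, 17, 19, 23, 29, 31, 37, 41, 43, 47, 53, 59] gives 4625216658591974452227928572296422584003624522186780896225122147490657410189665239040/4464936714731009502985956909215577296089758883491981124781643055180612451896799337569. (In the limit P → ∞ this tends to ζ(5)/ζ(10).)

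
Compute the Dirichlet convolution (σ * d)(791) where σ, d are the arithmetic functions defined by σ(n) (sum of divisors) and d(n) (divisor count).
(σ * d)(791) = 1160

Divisors of 791: [1, 7, 113, 791]. For each d | 791:
  d = 1: σ(1) · d(791/1) = 1 · 4 = 4
  d = 7: σ(7) · d(791/7) = 8 · 2 = 16
  d = 113: σ(113) · d(791/113) = 114 · 2 = 228
  d = 791: σ(791) · d(791/791) = 912 · 1 = 912
Summing: (σ * d)(791) = 4 + 16 + 228 + 912 = 1160.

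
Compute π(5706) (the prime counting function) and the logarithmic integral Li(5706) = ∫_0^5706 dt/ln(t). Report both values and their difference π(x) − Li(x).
π(5706) = 751;  Li(5706) ≈ 766.52;  π(x) − Li(x) ≈ -15.52.

Direct count of primes ≤ 5706 gives π(5706) = 751. Numerical evaluation of the logarithmic integral gives Li(5706) ≈ 766.52. The difference π(x) − Li(x) ≈ -15.52 is typically negative for small/moderate x (Li(x) overestimates), though Littlewood's theorem shows this sign changes infinitely often.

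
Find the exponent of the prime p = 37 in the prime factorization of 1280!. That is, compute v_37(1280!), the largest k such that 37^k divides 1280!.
v_37(1280!) = 34

Legendre's formula: v_p(n!) = Σ_{k ≥ 1} ⌊n / p^k⌋. For p = 37, n = 1280, the terms are:
  ⌊1280/37^1⌋ = ⌊1280/37⌋ = 34
(the next term ⌊1280/37^2⌋ = 0, terminating the sum). Summing: v_37(1280!) = 34 = 34.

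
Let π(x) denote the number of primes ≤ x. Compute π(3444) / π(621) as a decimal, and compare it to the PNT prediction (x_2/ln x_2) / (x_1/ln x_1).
π(3444)/π(621) = 481/114 ≈ 4.2193;  PNT prediction ≈ 4.3794.

π(621) = 114 and π(3444) = 481, so π(3444)/π(621) ≈ 4.2193. The PNT-predicted ratio is (3444/ln(3444)) / (621/ln(621)) ≈ 4.3794. The two agree to within a few percent, as expected.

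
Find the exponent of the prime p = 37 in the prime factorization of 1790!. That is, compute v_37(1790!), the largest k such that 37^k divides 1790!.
v_37(1790!) = 49

Legendre's formula: v_p(n!) = Σ_{k ≥ 1} ⌊n / p^k⌋. For p = 37, n = 1790, the terms are:
  ⌊1790/37^1⌋ = ⌊1790/37⌋ = 48
  ⌊1790/37^2⌋ = ⌊1790/1369⌋ = 1
(the next term ⌊1790/37^3⌋ = 0, terminating the sum). Summing: v_37(1790!) = 48 + 1 = 49.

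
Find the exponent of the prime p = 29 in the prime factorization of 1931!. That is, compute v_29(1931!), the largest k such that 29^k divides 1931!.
v_29(1931!) = 68

Legendre's formula: v_p(n!) = Σ_{k ≥ 1} ⌊n / p^k⌋. For p = 29, n = 1931, the terms are:
  ⌊1931/29^1⌋ = ⌊1931/29⌋ = 66
  ⌊1931/29^2⌋ = ⌊1931/841⌋ = 2
(the next term ⌊1931/29^3⌋ = 0, terminating the sum). Summing: v_29(1931!) = 66 + 2 = 68.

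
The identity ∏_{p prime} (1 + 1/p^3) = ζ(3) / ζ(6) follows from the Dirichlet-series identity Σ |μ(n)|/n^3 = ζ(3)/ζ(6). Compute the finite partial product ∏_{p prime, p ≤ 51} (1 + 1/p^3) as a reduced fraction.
∏ = 8015182591485824614015950466842624/6783810016842653083409665472454505

The primes p ≤ 51 are [2, 3, 5, 7, 11, 13, 17, 19, 23, 29, 31, 37, 41, 43, 47]. For each, (1 + 1/p^3) = (p^3 + 1)/p^3. Multiplying these fractions over p ∈ [2, 3, 5, 7, 11, 13, 17, 19, 23, 29, 31, 37, 41, 43, 47] gives 8015182591485824614015950466842624/6783810016842653083409665472454505. (In the limit P → ∞ this tends to ζ(3)/ζ(6).)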